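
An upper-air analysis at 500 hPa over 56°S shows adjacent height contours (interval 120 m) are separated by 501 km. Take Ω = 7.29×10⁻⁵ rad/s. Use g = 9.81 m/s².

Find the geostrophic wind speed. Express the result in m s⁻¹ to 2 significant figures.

19 m s⁻¹

Coriolis parameter at 56°S:
f = 2Ω sin φ = 2 × 7.29×10⁻⁵ × sin 56° = 1.21×10⁻⁴ s⁻¹
Height gradient: |∂Z/∂n| = 120 m / 501000 m = 2.40×10⁻⁴
On a pressure surface, geostrophic balance gives V_g = (g/f)|∂Z/∂n|:
V_g = 9.81 × 2.40×10⁻⁴ / 1.21×10⁻⁴ = 19.4 m/s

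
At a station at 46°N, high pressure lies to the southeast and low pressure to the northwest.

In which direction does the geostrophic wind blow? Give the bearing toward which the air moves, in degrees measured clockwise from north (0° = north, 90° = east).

The pressure-gradient force points toward the northwest (bearing 315°).
Geostrophic balance: in the Northern Hemisphere the Coriolis force deflects motion to the right, so the geostrophic wind blows 90° to the right of the pressure-gradient force (low pressure on the left).
Rotating 315° by 90° clockwise gives 045° — the wind blows toward the northeast.

045°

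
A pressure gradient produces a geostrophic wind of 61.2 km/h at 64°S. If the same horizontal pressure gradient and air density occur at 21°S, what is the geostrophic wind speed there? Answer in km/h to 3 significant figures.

With the same pressure gradient and density, V_g ∝ 1/f ∝ 1/sin φ.
V₂ = V₁ · sin φ₁ / sin φ₂ = 61.2 × sin 64° / sin 21°
V₂ = 61.2 × 0.8988/0.3584 = 153 km/h

153 km/h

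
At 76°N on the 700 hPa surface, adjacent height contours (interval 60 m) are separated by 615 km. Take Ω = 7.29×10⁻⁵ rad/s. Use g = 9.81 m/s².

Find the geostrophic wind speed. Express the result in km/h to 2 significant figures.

Coriolis parameter at 76°N:
f = 2Ω sin φ = 2 × 7.29×10⁻⁵ × sin 76° = 1.41×10⁻⁴ s⁻¹
Height gradient: |∂Z/∂n| = 60 m / 615000 m = 9.76×10⁻⁵
On a pressure surface, geostrophic balance gives V_g = (g/f)|∂Z/∂n|:
V_g = 9.81 × 9.76×10⁻⁵ / 1.41×10⁻⁴ = 6.77 m/s
Converting: 6.77 m/s × 3.6 = 24 km/h

24 km/h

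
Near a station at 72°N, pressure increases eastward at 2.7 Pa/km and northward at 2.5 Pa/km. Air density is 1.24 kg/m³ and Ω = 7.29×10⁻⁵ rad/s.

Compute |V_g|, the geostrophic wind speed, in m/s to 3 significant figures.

Coriolis parameter at 72°N:
f = 2Ω sin φ = 2 × 7.29×10⁻⁵ × sin 72° = 1.39×10⁻⁴ s⁻¹
Component geostrophic relations (x east, y north):
u_g = −(1/(fρ)) ∂P/∂y,  v_g = (1/(fρ)) ∂P/∂x
u_g = −(2.5×10⁻³)/(1.39×10⁻⁴ × 1.24) = −14.5 m/s;  v_g = (2.7×10⁻³)/(1.39×10⁻⁴ × 1.24) = 15.7 m/s
|V_g| = √(u_g² + v_g²) = 21.4 m/s

21.4 m/s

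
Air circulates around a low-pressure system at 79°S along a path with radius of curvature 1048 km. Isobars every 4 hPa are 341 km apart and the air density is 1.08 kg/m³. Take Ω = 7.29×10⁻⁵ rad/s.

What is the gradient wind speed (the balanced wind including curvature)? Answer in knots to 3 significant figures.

Coriolis parameter at 79°S:
f = 2Ω sin φ = 2 × 7.29×10⁻⁵ × sin 79° = 1.43×10⁻⁴ s⁻¹
Pressure gradient: |∂P/∂n| = 400 Pa / 341000 m = 1.17×10⁻³ Pa/m
Geostrophic speed: V_g = |∂P/∂n|/(fρ) = 1.17×10⁻³/(1.43×10⁻⁴ × 1.08) = 7.59 m/s
Around a low, centrifugal force acts outward with Coriolis, so pressure-gradient force balances both:
(1/ρ)|∂P/∂n| = fV + V²/R  →  V² + fR·V − fR·V_g = 0
With fR = 1.43×10⁻⁴ × 1048×10³ m = 150 m/s:
V = [−fR + √((fR)² + 4 fR V_g)]/2 = [−150 + √(150² + 4×150×7.59)]/2 = 7.24 m/s
Subgeostrophic (V < V_g = 7.59 m/s), as expected around a low.
Converting: 7.24 m/s × 1.944 = 14.1 knots

14.1 knots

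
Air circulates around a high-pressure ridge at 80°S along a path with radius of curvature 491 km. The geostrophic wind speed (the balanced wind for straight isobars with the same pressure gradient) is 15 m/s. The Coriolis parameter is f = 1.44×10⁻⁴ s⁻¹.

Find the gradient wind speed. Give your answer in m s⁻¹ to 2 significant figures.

Around a high, pressure-gradient force acts outward with centrifugal, so Coriolis balances both:
fV = (1/ρ)|∂P/∂n| + V²/R  →  V² − fR·V + fR·V_g = 0
With fR = 1.44×10⁻⁴ × 491×10³ m = 70.7 m/s:
V = [fR − √((fR)² − 4 fR V_g)]/2 = [70.7 − √(70.7² − 4×70.7×15)]/2 = 21.6 m/s
Supergeostrophic (V > V_g = 15 m/s), as expected around a high.

22 m s⁻¹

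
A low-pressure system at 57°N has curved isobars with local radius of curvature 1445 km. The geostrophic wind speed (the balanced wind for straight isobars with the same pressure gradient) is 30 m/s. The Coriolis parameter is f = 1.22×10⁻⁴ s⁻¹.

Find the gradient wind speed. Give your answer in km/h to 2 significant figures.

Around a low, centrifugal force acts outward with Coriolis, so pressure-gradient force balances both:
(1/ρ)|∂P/∂n| = fV + V²/R  →  V² + fR·V − fR·V_g = 0
With fR = 1.22×10⁻⁴ × 1445×10³ m = 176 m/s:
V = [−fR + √((fR)² + 4 fR V_g)]/2 = [−176 + √(176² + 4×176×30)]/2 = 26.1 m/s
Subgeostrophic (V < V_g = 30 m/s), as expected around a low.
Converting: 26.1 m/s × 3.6 = 94 km/h

94 km/h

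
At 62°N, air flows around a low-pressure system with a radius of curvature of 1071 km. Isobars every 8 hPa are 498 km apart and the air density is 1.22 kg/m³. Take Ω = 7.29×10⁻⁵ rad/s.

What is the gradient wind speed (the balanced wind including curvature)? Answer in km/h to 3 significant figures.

Coriolis parameter at 62°N:
f = 2Ω sin φ = 2 × 7.29×10⁻⁵ × sin 62° = 1.29×10⁻⁴ s⁻¹
Pressure gradient: |∂P/∂n| = 800 Pa / 498000 m = 1.61×10⁻³ Pa/m
Geostrophic speed: V_g = |∂P/∂n|/(fρ) = 1.61×10⁻³/(1.29×10⁻⁴ × 1.22) = 10.2 m/s
Around a low, centrifugal force acts outward with Coriolis, so pressure-gradient force balances both:
(1/ρ)|∂P/∂n| = fV + V²/R  →  V² + fR·V − fR·V_g = 0
With fR = 1.29×10⁻⁴ × 1071×10³ m = 138 m/s:
V = [−fR + √((fR)² + 4 fR V_g)]/2 = [−138 + √(138² + 4×138×10.2)]/2 = 9.56 m/s
Subgeostrophic (V < V_g = 10.2 m/s), as expected around a low.
Converting: 9.56 m/s × 3.6 = 34.4 km/h

34.4 km/h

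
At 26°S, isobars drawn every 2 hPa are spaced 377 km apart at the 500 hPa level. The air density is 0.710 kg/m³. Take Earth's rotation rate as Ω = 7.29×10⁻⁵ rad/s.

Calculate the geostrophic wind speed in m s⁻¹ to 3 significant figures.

Coriolis parameter at 26°S:
f = 2Ω sin φ = 2 × 7.29×10⁻⁵ × sin 26° = 6.39×10⁻⁵ s⁻¹
Pressure gradient: |∂P/∂n| = 200 Pa / 377000 m = 5.31×10⁻⁴ Pa/m
Geostrophic balance (pressure-gradient force = Coriolis force):
V_g = (1/(fρ)) |∂P/∂n| = 5.31×10⁻⁴ / (6.39×10⁻⁵ × 0.710) = 11.7 m/s

11.7 m s⁻¹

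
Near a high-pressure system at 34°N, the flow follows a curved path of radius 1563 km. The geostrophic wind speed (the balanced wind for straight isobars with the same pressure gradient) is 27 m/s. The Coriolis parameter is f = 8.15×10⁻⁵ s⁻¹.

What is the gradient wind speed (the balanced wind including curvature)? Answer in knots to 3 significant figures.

75.5 knots

Around a high, pressure-gradient force acts outward with centrifugal, so Coriolis balances both:
fV = (1/ρ)|∂P/∂n| + V²/R  →  V² − fR·V + fR·V_g = 0
With fR = 8.15×10⁻⁵ × 1563×10³ m = 127 m/s:
V = [fR − √((fR)² − 4 fR V_g)]/2 = [127 − √(127² − 4×127×27)]/2 = 38.8 m/s
Supergeostrophic (V > V_g = 27 m/s), as expected around a high.
Converting: 38.8 m/s × 1.944 = 75.5 knots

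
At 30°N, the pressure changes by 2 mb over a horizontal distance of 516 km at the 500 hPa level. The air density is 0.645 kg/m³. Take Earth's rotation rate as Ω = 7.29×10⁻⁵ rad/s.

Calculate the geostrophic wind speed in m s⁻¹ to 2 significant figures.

Coriolis parameter at 30°N:
f = 2Ω sin φ = 2 × 7.29×10⁻⁵ × sin 30° = 7.29×10⁻⁵ s⁻¹
Pressure gradient: |∂P/∂n| = 200 Pa / 516000 m = 3.88×10⁻⁴ Pa/m
Geostrophic balance (pressure-gradient force = Coriolis force):
V_g = (1/(fρ)) |∂P/∂n| = 3.88×10⁻⁴ / (7.29×10⁻⁵ × 0.645) = 8.24 m/s

8.2 m s⁻¹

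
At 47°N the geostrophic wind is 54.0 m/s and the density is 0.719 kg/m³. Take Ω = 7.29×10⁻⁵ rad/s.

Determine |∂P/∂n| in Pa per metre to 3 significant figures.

4.14×10⁻³ Pa/m

Coriolis parameter at 47°N:
f = 2Ω sin φ = 2 × 7.29×10⁻⁵ × sin 47° = 1.07×10⁻⁴ s⁻¹
Geostrophic balance rearranged: |∂P/∂n| = f ρ V_g
|∂P/∂n| = 1.07×10⁻⁴ × 0.719 × 54.0 = 4.14×10⁻³ Pa/m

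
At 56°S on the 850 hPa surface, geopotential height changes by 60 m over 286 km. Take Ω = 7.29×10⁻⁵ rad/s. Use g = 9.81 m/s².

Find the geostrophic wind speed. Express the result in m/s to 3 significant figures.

Coriolis parameter at 56°S:
f = 2Ω sin φ = 2 × 7.29×10⁻⁵ × sin 56° = 1.21×10⁻⁴ s⁻¹
Height gradient: |∂Z/∂n| = 60 m / 286000 m = 2.10×10⁻⁴
On a pressure surface, geostrophic balance gives V_g = (g/f)|∂Z/∂n|:
V_g = 9.81 × 2.10×10⁻⁴ / 1.21×10⁻⁴ = 17.0 m/s

17.0 m/s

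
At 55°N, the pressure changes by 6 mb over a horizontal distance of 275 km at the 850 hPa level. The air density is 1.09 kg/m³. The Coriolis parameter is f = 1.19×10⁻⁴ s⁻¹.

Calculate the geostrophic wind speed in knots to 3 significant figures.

32.7 knots

Pressure gradient: |∂P/∂n| = 600 Pa / 275000 m = 2.18×10⁻³ Pa/m
Geostrophic balance (pressure-gradient force = Coriolis force):
V_g = (1/(fρ)) |∂P/∂n| = 2.18×10⁻³ / (1.19×10⁻⁴ × 1.09) = 16.8 m/s
Converting: 16.8 m/s × 1.944 = 32.7 knots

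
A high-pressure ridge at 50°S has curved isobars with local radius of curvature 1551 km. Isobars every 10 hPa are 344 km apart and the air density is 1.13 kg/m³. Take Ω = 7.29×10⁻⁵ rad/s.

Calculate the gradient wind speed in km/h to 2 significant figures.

Coriolis parameter at 50°S:
f = 2Ω sin φ = 2 × 7.29×10⁻⁵ × sin 50° = 1.12×10⁻⁴ s⁻¹
Pressure gradient: |∂P/∂n| = 1000 Pa / 344000 m = 2.91×10⁻³ Pa/m
Geostrophic speed: V_g = |∂P/∂n|/(fρ) = 2.91×10⁻³/(1.12×10⁻⁴ × 1.13) = 23.0 m/s
Around a high, pressure-gradient force acts outward with centrifugal, so Coriolis balances both:
fV = (1/ρ)|∂P/∂n| + V²/R  →  V² − fR·V + fR·V_g = 0
With fR = 1.12×10⁻⁴ × 1551×10³ m = 173 m/s:
V = [fR − √((fR)² − 4 fR V_g)]/2 = [173 − √(173² − 4×173×23)]/2 = 27.4 m/s
Supergeostrophic (V > V_g = 23 m/s), as expected around a high.
Converting: 27.4 m/s × 3.6 = 98 km/h

98 km/h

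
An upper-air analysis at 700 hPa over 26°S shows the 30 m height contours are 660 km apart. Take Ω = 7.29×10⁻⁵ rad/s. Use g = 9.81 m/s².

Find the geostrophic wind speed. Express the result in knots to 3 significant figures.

Coriolis parameter at 26°S:
f = 2Ω sin φ = 2 × 7.29×10⁻⁵ × sin 26° = 6.39×10⁻⁵ s⁻¹
Height gradient: |∂Z/∂n| = 30 m / 660000 m = 4.55×10⁻⁵
On a pressure surface, geostrophic balance gives V_g = (g/f)|∂Z/∂n|:
V_g = 9.81 × 4.55×10⁻⁵ / 6.39×10⁻⁵ = 6.98 m/s
Converting: 6.98 m/s × 1.944 = 13.6 knots

13.6 knots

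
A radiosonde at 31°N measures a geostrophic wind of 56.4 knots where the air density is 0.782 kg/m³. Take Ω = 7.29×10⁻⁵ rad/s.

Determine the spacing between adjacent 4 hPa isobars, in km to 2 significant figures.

230 km

Coriolis parameter at 31°N:
f = 2Ω sin φ = 2 × 7.29×10⁻⁵ × sin 31° = 7.51×10⁻⁵ s⁻¹
Wind speed in SI: 56.4 knots = 29.0 m/s
Geostrophic balance rearranged: |∂P/∂n| = f ρ V_g
|∂P/∂n| = 7.51×10⁻⁵ × 0.782 × 29.0 = 1.70×10⁻³ Pa/m
Isobar spacing: Δn = ΔP/|∂P/∂n| = 400 Pa / 1.70×10⁻³ Pa/m = 234768 m ≈ 230 km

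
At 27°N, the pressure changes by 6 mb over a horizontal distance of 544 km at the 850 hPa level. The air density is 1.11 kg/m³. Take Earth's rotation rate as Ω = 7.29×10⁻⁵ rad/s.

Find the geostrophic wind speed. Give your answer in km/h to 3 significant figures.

54.0 km/h

Coriolis parameter at 27°N:
f = 2Ω sin φ = 2 × 7.29×10⁻⁵ × sin 27° = 6.62×10⁻⁵ s⁻¹
Pressure gradient: |∂P/∂n| = 600 Pa / 544000 m = 1.10×10⁻³ Pa/m
Geostrophic balance (pressure-gradient force = Coriolis force):
V_g = (1/(fρ)) |∂P/∂n| = 1.10×10⁻³ / (6.62×10⁻⁵ × 1.11) = 15.0 m/s
Converting: 15.0 m/s × 3.6 = 54.0 km/h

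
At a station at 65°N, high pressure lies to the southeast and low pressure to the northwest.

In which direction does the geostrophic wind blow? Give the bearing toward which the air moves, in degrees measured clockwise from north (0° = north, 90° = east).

045°

The pressure-gradient force points toward the northwest (bearing 315°).
Geostrophic balance: in the Northern Hemisphere the Coriolis force deflects motion to the right, so the geostrophic wind blows 90° to the right of the pressure-gradient force (low pressure on the left).
Rotating 315° by 90° clockwise gives 045° — the wind blows toward the northeast.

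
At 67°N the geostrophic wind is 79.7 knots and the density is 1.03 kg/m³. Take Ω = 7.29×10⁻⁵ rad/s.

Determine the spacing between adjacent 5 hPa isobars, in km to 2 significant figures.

Coriolis parameter at 67°N:
f = 2Ω sin φ = 2 × 7.29×10⁻⁵ × sin 67° = 1.34×10⁻⁴ s⁻¹
Wind speed in SI: 79.7 knots = 41.0 m/s
Geostrophic balance rearranged: |∂P/∂n| = f ρ V_g
|∂P/∂n| = 1.34×10⁻⁴ × 1.03 × 41.0 = 5.67×10⁻³ Pa/m
Isobar spacing: Δn = ΔP/|∂P/∂n| = 500 Pa / 5.67×10⁻³ Pa/m = 88217 m ≈ 88 km

88 km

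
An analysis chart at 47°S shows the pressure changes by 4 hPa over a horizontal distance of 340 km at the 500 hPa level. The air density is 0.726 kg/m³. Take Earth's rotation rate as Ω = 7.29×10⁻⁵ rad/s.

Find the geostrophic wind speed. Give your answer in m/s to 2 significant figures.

15 m/s

Coriolis parameter at 47°S:
f = 2Ω sin φ = 2 × 7.29×10⁻⁵ × sin 47° = 1.07×10⁻⁴ s⁻¹
Pressure gradient: |∂P/∂n| = 400 Pa / 340000 m = 1.18×10⁻³ Pa/m
Geostrophic balance (pressure-gradient force = Coriolis force):
V_g = (1/(fρ)) |∂P/∂n| = 1.18×10⁻³ / (1.07×10⁻⁴ × 0.726) = 15.2 m/s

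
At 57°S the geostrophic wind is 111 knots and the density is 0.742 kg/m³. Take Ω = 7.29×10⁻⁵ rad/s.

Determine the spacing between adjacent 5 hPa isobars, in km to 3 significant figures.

96.5 km

Coriolis parameter at 57°S:
f = 2Ω sin φ = 2 × 7.29×10⁻⁵ × sin 57° = 1.22×10⁻⁴ s⁻¹
Wind speed in SI: 111 knots = 57.1 m/s
Geostrophic balance rearranged: |∂P/∂n| = f ρ V_g
|∂P/∂n| = 1.22×10⁻⁴ × 0.742 × 57.1 = 5.18×10⁻³ Pa/m
Isobar spacing: Δn = ΔP/|∂P/∂n| = 500 Pa / 5.18×10⁻³ Pa/m = 96506 m ≈ 96.5 km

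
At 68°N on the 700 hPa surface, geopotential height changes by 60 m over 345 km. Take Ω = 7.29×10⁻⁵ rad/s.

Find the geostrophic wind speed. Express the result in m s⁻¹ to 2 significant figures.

13 m s⁻¹

Coriolis parameter at 68°N:
f = 2Ω sin φ = 2 × 7.29×10⁻⁵ × sin 68° = 1.35×10⁻⁴ s⁻¹
Height gradient: |∂Z/∂n| = 60 m / 345000 m = 1.74×10⁻⁴
On a pressure surface, geostrophic balance gives V_g = (g/f)|∂Z/∂n|:
V_g = 9.81 × 1.74×10⁻⁴ / 1.35×10⁻⁴ = 12.6 m/s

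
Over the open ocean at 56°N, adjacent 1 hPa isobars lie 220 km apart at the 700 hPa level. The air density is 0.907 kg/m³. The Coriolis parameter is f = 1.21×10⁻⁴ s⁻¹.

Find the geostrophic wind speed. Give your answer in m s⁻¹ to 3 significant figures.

4.14 m s⁻¹

Pressure gradient: |∂P/∂n| = 100 Pa / 220000 m = 4.55×10⁻⁴ Pa/m
Geostrophic balance (pressure-gradient force = Coriolis force):
V_g = (1/(fρ)) |∂P/∂n| = 4.55×10⁻⁴ / (1.21×10⁻⁴ × 0.907) = 4.14 m/s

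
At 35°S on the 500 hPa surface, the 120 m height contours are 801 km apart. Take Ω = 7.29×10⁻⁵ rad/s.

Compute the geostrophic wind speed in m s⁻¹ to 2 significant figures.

Coriolis parameter at 35°S:
f = 2Ω sin φ = 2 × 7.29×10⁻⁵ × sin 35° = 8.36×10⁻⁵ s⁻¹
Height gradient: |∂Z/∂n| = 120 m / 801000 m = 1.50×10⁻⁴
On a pressure surface, geostrophic balance gives V_g = (g/f)|∂Z/∂n|:
V_g = 9.81 × 1.50×10⁻⁴ / 8.36×10⁻⁵ = 17.6 m/s

18 m s⁻¹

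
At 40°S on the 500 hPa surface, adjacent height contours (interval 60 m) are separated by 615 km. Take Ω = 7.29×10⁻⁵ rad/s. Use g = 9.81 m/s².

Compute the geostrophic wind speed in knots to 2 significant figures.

20 knots

Coriolis parameter at 40°S:
f = 2Ω sin φ = 2 × 7.29×10⁻⁵ × sin 40° = 9.37×10⁻⁵ s⁻¹
Height gradient: |∂Z/∂n| = 60 m / 615000 m = 9.76×10⁻⁵
On a pressure surface, geostrophic balance gives V_g = (g/f)|∂Z/∂n|:
V_g = 9.81 × 9.76×10⁻⁵ / 9.37×10⁻⁵ = 10.2 m/s
Converting: 10.2 m/s × 1.944 = 20 knots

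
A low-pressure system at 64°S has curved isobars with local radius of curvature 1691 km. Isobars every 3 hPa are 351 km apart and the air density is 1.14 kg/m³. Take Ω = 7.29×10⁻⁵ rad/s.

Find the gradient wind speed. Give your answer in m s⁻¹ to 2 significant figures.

Coriolis parameter at 64°S:
f = 2Ω sin φ = 2 × 7.29×10⁻⁵ × sin 64° = 1.31×10⁻⁴ s⁻¹
Pressure gradient: |∂P/∂n| = 300 Pa / 351000 m = 8.55×10⁻⁴ Pa/m
Geostrophic speed: V_g = |∂P/∂n|/(fρ) = 8.55×10⁻⁴/(1.31×10⁻⁴ × 1.14) = 5.72 m/s
Around a low, centrifugal force acts outward with Coriolis, so pressure-gradient force balances both:
(1/ρ)|∂P/∂n| = fV + V²/R  →  V² + fR·V − fR·V_g = 0
With fR = 1.31×10⁻⁴ × 1691×10³ m = 222 m/s:
V = [−fR + √((fR)² + 4 fR V_g)]/2 = [−222 + √(222² + 4×222×5.72)]/2 = 5.58 m/s
Subgeostrophic (V < V_g = 5.72 m/s), as expected around a low.

5.6 m s⁻¹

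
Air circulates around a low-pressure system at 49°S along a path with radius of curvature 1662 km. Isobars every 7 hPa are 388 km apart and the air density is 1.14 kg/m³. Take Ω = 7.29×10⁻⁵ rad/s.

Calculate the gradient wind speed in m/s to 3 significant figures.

Coriolis parameter at 49°S:
f = 2Ω sin φ = 2 × 7.29×10⁻⁵ × sin 49° = 1.10×10⁻⁴ s⁻¹
Pressure gradient: |∂P/∂n| = 700 Pa / 388000 m = 1.80×10⁻³ Pa/m
Geostrophic speed: V_g = |∂P/∂n|/(fρ) = 1.80×10⁻³/(1.10×10⁻⁴ × 1.14) = 14.4 m/s
Around a low, centrifugal force acts outward with Coriolis, so pressure-gradient force balances both:
(1/ρ)|∂P/∂n| = fV + V²/R  →  V² + fR·V − fR·V_g = 0
With fR = 1.10×10⁻⁴ × 1662×10³ m = 183 m/s:
V = [−fR + √((fR)² + 4 fR V_g)]/2 = [−183 + √(183² + 4×183×14.4)]/2 = 13.4 m/s
Subgeostrophic (V < V_g = 14.4 m/s), as expected around a low.

13.4 m/s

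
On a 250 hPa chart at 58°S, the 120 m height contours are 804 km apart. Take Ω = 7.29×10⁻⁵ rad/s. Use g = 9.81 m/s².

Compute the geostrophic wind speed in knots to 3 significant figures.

Coriolis parameter at 58°S:
f = 2Ω sin φ = 2 × 7.29×10⁻⁵ × sin 58° = 1.24×10⁻⁴ s⁻¹
Height gradient: |∂Z/∂n| = 120 m / 804000 m = 1.49×10⁻⁴
On a pressure surface, geostrophic balance gives V_g = (g/f)|∂Z/∂n|:
V_g = 9.81 × 1.49×10⁻⁴ / 1.24×10⁻⁴ = 11.8 m/s
Converting: 11.8 m/s × 1.944 = 23.0 knots

23.0 knots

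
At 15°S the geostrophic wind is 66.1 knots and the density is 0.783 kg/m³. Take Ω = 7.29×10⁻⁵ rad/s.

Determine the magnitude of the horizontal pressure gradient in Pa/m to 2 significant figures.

Coriolis parameter at 15°S:
f = 2Ω sin φ = 2 × 7.29×10⁻⁵ × sin 15° = 3.77×10⁻⁵ s⁻¹
Wind speed in SI: 66.1 knots = 34.0 m/s
Geostrophic balance rearranged: |∂P/∂n| = f ρ V_g
|∂P/∂n| = 3.77×10⁻⁵ × 0.783 × 34.0 = 1.00×10⁻³ Pa/m

1.0×10⁻³ Pa/m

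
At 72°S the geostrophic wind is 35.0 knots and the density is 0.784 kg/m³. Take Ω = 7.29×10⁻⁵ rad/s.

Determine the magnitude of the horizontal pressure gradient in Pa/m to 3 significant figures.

1.96×10⁻³ Pa/m

Coriolis parameter at 72°S:
f = 2Ω sin φ = 2 × 7.29×10⁻⁵ × sin 72° = 1.39×10⁻⁴ s⁻¹
Wind speed in SI: 35.0 knots = 18.0 m/s
Geostrophic balance rearranged: |∂P/∂n| = f ρ V_g
|∂P/∂n| = 1.39×10⁻⁴ × 0.784 × 18.0 = 1.96×10⁻³ Pa/m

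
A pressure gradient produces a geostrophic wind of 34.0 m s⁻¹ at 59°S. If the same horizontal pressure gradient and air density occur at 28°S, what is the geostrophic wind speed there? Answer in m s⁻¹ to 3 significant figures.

62.1 m s⁻¹

With the same pressure gradient and density, V_g ∝ 1/f ∝ 1/sin φ.
V₂ = V₁ · sin φ₁ / sin φ₂ = 34.0 × sin 59° / sin 28°
V₂ = 34.0 × 0.8572/0.4695 = 62.1 m s⁻¹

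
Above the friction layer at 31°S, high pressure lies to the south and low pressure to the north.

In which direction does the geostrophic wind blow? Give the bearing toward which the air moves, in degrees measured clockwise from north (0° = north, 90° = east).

270°

The pressure-gradient force points toward the north (bearing 000°).
Geostrophic balance: in the Southern Hemisphere the Coriolis force deflects motion to the left, so the geostrophic wind blows 90° to the left of the pressure-gradient force (low pressure on the right).
Rotating 000° by 90° counterclockwise gives 270° — the wind blows toward the west.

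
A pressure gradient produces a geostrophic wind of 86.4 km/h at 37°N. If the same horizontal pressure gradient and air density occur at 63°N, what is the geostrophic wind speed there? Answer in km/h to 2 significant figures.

58 km/h

With the same pressure gradient and density, V_g ∝ 1/f ∝ 1/sin φ.
V₂ = V₁ · sin φ₁ / sin φ₂ = 86.4 × sin 37° / sin 63°
V₂ = 86.4 × 0.6018/0.8910 = 58 km/h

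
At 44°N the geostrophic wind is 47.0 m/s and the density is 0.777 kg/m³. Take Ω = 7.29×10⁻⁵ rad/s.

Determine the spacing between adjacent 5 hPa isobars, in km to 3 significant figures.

135 km

Coriolis parameter at 44°N:
f = 2Ω sin φ = 2 × 7.29×10⁻⁵ × sin 44° = 1.01×10⁻⁴ s⁻¹
Geostrophic balance rearranged: |∂P/∂n| = f ρ V_g
|∂P/∂n| = 1.01×10⁻⁴ × 0.777 × 47.0 = 3.70×10⁻³ Pa/m
Isobar spacing: Δn = ΔP/|∂P/∂n| = 500 Pa / 3.70×10⁻³ Pa/m = 135183 m ≈ 135 km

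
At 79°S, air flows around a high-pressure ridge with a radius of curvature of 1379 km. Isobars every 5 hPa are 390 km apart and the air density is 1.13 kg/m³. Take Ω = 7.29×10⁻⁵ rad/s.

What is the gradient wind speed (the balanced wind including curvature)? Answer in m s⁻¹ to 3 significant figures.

8.27 m s⁻¹

Coriolis parameter at 79°S:
f = 2Ω sin φ = 2 × 7.29×10⁻⁵ × sin 79° = 1.43×10⁻⁴ s⁻¹
Pressure gradient: |∂P/∂n| = 500 Pa / 390000 m = 1.28×10⁻³ Pa/m
Geostrophic speed: V_g = |∂P/∂n|/(fρ) = 1.28×10⁻³/(1.43×10⁻⁴ × 1.13) = 7.93 m/s
Around a high, pressure-gradient force acts outward with centrifugal, so Coriolis balances both:
fV = (1/ρ)|∂P/∂n| + V²/R  →  V² − fR·V + fR·V_g = 0
With fR = 1.43×10⁻⁴ × 1379×10³ m = 197 m/s:
V = [fR − √((fR)² − 4 fR V_g)]/2 = [197 − √(197² − 4×197×7.93)]/2 = 8.27 m/s
Supergeostrophic (V > V_g = 7.93 m/s), as expected around a high.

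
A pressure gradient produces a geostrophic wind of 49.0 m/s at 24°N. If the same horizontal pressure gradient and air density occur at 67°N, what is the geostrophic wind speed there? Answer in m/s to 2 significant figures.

22 m/s

With the same pressure gradient and density, V_g ∝ 1/f ∝ 1/sin φ.
V₂ = V₁ · sin φ₁ / sin φ₂ = 49.0 × sin 24° / sin 67°
V₂ = 49.0 × 0.4067/0.9205 = 22 m/s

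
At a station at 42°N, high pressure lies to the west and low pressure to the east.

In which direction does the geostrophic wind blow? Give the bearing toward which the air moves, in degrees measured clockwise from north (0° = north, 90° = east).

180°

The pressure-gradient force points toward the east (bearing 090°).
Geostrophic balance: in the Northern Hemisphere the Coriolis force deflects motion to the right, so the geostrophic wind blows 90° to the right of the pressure-gradient force (low pressure on the left).
Rotating 090° by 90° clockwise gives 180° — the wind blows toward the south.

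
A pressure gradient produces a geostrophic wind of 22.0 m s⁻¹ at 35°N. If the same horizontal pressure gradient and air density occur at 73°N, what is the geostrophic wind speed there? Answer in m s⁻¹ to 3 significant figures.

With the same pressure gradient and density, V_g ∝ 1/f ∝ 1/sin φ.
V₂ = V₁ · sin φ₁ / sin φ₂ = 22.0 × sin 35° / sin 73°
V₂ = 22.0 × 0.5736/0.9563 = 13.2 m s⁻¹

13.2 m s⁻¹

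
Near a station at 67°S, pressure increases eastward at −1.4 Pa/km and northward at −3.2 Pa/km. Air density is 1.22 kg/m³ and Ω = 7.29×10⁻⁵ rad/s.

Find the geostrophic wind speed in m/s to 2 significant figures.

Coriolis parameter at 67°S:
f = 2Ω sin φ = 2 × 7.29×10⁻⁵ × sin 67° = 1.34×10⁻⁴ s⁻¹
In the Southern Hemisphere f is negative: f = −1.34×10⁻⁴ s⁻¹.
Component geostrophic relations (x east, y north):
u_g = −(1/(fρ)) ∂P/∂y,  v_g = (1/(fρ)) ∂P/∂x
u_g = −(−3.2×10⁻³)/(−1.34×10⁻⁴ × 1.22) = −19.5 m/s;  v_g = (−1.4×10⁻³)/(−1.34×10⁻⁴ × 1.22) = 8.55 m/s
|V_g| = √(u_g² + v_g²) = 21.3 m/s

21 m/s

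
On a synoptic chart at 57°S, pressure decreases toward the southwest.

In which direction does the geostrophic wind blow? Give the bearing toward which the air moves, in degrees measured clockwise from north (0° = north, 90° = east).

The pressure-gradient force points toward the southwest (bearing 225°).
Geostrophic balance: in the Southern Hemisphere the Coriolis force deflects motion to the left, so the geostrophic wind blows 90° to the left of the pressure-gradient force (low pressure on the right).
Rotating 225° by 90° counterclockwise gives 135° — the wind blows toward the southeast.

135°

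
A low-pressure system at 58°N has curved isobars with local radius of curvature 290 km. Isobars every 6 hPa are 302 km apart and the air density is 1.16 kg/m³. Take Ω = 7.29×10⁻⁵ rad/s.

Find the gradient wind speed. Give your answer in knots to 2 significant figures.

Coriolis parameter at 58°N:
f = 2Ω sin φ = 2 × 7.29×10⁻⁵ × sin 58° = 1.24×10⁻⁴ s⁻¹
Pressure gradient: |∂P/∂n| = 600 Pa / 302000 m = 1.99×10⁻³ Pa/m
Geostrophic speed: V_g = |∂P/∂n|/(fρ) = 1.99×10⁻³/(1.24×10⁻⁴ × 1.16) = 13.9 m/s
Around a low, centrifugal force acts outward with Coriolis, so pressure-gradient force balances both:
(1/ρ)|∂P/∂n| = fV + V²/R  →  V² + fR·V − fR·V_g = 0
With fR = 1.24×10⁻⁴ × 290×10³ m = 35.9 m/s:
V = [−fR + √((fR)² + 4 fR V_g)]/2 = [−35.9 + √(35.9² + 4×35.9×13.9)]/2 = 10.7 m/s
Subgeostrophic (V < V_g = 13.9 m/s), as expected around a low.
Converting: 10.7 m/s × 1.944 = 21 knots

21 knots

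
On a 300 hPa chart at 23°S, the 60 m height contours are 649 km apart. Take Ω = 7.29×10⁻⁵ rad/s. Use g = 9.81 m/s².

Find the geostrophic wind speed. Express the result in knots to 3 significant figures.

30.9 knots

Coriolis parameter at 23°S:
f = 2Ω sin φ = 2 × 7.29×10⁻⁵ × sin 23° = 5.70×10⁻⁵ s⁻¹
Height gradient: |∂Z/∂n| = 60 m / 649000 m = 9.24×10⁻⁵
On a pressure surface, geostrophic balance gives V_g = (g/f)|∂Z/∂n|:
V_g = 9.81 × 9.24×10⁻⁵ / 5.70×10⁻⁵ = 15.9 m/s
Converting: 15.9 m/s × 1.944 = 30.9 knots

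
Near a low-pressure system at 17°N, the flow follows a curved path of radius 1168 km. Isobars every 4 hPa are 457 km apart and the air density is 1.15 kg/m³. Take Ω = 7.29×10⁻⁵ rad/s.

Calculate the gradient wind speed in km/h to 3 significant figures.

Coriolis parameter at 17°N:
f = 2Ω sin φ = 2 × 7.29×10⁻⁵ × sin 17° = 4.26×10⁻⁵ s⁻¹
Pressure gradient: |∂P/∂n| = 400 Pa / 457000 m = 8.75×10⁻⁴ Pa/m
Geostrophic speed: V_g = |∂P/∂n|/(fρ) = 8.75×10⁻⁴/(4.26×10⁻⁵ × 1.15) = 17.9 m/s
Around a low, centrifugal force acts outward with Coriolis, so pressure-gradient force balances both:
(1/ρ)|∂P/∂n| = fV + V²/R  →  V² + fR·V − fR·V_g = 0
With fR = 4.26×10⁻⁵ × 1168×10³ m = 49.8 m/s:
V = [−fR + √((fR)² + 4 fR V_g)]/2 = [−49.8 + √(49.8² + 4×49.8×17.9)]/2 = 13.9 m/s
Subgeostrophic (V < V_g = 17.9 m/s), as expected around a low.
Converting: 13.9 m/s × 3.6 = 50.2 km/h

50.2 km/h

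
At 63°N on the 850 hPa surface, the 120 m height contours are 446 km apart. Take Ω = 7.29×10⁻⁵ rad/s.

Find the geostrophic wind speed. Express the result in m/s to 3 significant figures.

Coriolis parameter at 63°N:
f = 2Ω sin φ = 2 × 7.29×10⁻⁵ × sin 63° = 1.30×10⁻⁴ s⁻¹
Height gradient: |∂Z/∂n| = 120 m / 446000 m = 2.69×10⁻⁴
On a pressure surface, geostrophic balance gives V_g = (g/f)|∂Z/∂n|:
V_g = 9.81 × 2.69×10⁻⁴ / 1.30×10⁻⁴ = 20.3 m/s

20.3 m/s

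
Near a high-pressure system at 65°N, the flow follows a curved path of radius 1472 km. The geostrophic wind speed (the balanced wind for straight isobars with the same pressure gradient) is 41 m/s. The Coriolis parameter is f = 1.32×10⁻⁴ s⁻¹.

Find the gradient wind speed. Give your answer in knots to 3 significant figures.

Around a high, pressure-gradient force acts outward with centrifugal, so Coriolis balances both:
fV = (1/ρ)|∂P/∂n| + V²/R  →  V² − fR·V + fR·V_g = 0
With fR = 1.32×10⁻⁴ × 1472×10³ m = 194 m/s:
V = [fR − √((fR)² − 4 fR V_g)]/2 = [194 − √(194² − 4×194×41)]/2 = 58.8 m/s
Supergeostrophic (V > V_g = 41 m/s), as expected around a high.
Converting: 58.8 m/s × 1.944 = 114 knots

114 knots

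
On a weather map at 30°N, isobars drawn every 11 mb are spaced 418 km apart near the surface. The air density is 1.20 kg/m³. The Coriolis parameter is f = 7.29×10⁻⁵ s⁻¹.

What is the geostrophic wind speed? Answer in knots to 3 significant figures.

Pressure gradient: |∂P/∂n| = 1100 Pa / 418000 m = 2.63×10⁻³ Pa/m
Geostrophic balance (pressure-gradient force = Coriolis force):
V_g = (1/(fρ)) |∂P/∂n| = 2.63×10⁻³ / (7.29×10⁻⁵ × 1.20) = 30.1 m/s
Converting: 30.1 m/s × 1.944 = 58.5 knots

58.5 knots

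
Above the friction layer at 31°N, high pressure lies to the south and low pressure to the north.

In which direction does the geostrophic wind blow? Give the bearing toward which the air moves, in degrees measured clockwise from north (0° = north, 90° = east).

090°

The pressure-gradient force points toward the north (bearing 000°).
Geostrophic balance: in the Northern Hemisphere the Coriolis force deflects motion to the right, so the geostrophic wind blows 90° to the right of the pressure-gradient force (low pressure on the left).
Rotating 000° by 90° clockwise gives 090° — the wind blows toward the east.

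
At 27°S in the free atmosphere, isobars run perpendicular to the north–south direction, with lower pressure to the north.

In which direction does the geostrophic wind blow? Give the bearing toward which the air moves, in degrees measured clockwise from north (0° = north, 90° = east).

270°

The pressure-gradient force points toward the north (bearing 000°).
Geostrophic balance: in the Southern Hemisphere the Coriolis force deflects motion to the left, so the geostrophic wind blows 90° to the left of the pressure-gradient force (low pressure on the right).
Rotating 000° by 90° counterclockwise gives 270° — the wind blows toward the west.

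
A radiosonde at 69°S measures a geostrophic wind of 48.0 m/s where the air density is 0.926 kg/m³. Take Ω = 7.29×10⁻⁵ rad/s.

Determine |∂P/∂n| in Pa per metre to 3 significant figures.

6.05×10⁻³ Pa/m

Coriolis parameter at 69°S:
f = 2Ω sin φ = 2 × 7.29×10⁻⁵ × sin 69° = 1.36×10⁻⁴ s⁻¹
Geostrophic balance rearranged: |∂P/∂n| = f ρ V_g
|∂P/∂n| = 1.36×10⁻⁴ × 0.926 × 48.0 = 6.05×10⁻³ Pa/m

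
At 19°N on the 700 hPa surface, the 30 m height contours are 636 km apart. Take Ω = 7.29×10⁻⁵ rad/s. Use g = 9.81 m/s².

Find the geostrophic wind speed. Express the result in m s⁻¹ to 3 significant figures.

9.75 m s⁻¹

Coriolis parameter at 19°N:
f = 2Ω sin φ = 2 × 7.29×10⁻⁵ × sin 19° = 4.75×10⁻⁵ s⁻¹
Height gradient: |∂Z/∂n| = 30 m / 636000 m = 4.72×10⁻⁵
On a pressure surface, geostrophic balance gives V_g = (g/f)|∂Z/∂n|:
V_g = 9.81 × 4.72×10⁻⁵ / 4.75×10⁻⁵ = 9.75 m/s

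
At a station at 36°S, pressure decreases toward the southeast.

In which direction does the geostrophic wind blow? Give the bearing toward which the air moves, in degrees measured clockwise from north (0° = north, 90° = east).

045°

The pressure-gradient force points toward the southeast (bearing 135°).
Geostrophic balance: in the Southern Hemisphere the Coriolis force deflects motion to the left, so the geostrophic wind blows 90° to the left of the pressure-gradient force (low pressure on the right).
Rotating 135° by 90° counterclockwise gives 045° — the wind blows toward the northeast.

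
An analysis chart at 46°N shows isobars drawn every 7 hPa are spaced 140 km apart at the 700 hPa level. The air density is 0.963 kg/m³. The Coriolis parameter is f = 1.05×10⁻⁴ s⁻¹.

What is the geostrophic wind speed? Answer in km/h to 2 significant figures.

Pressure gradient: |∂P/∂n| = 700 Pa / 140000 m = 5.00×10⁻³ Pa/m
Geostrophic balance (pressure-gradient force = Coriolis force):
V_g = (1/(fρ)) |∂P/∂n| = 5.00×10⁻³ / (1.05×10⁻⁴ × 0.963) = 49.4 m/s
Converting: 49.4 m/s × 3.6 = 180 km/h

180 km/h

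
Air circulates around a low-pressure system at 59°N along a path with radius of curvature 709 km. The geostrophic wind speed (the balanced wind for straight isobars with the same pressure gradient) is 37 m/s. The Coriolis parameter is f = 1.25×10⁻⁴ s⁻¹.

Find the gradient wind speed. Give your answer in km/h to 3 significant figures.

101 km/h

Around a low, centrifugal force acts outward with Coriolis, so pressure-gradient force balances both:
(1/ρ)|∂P/∂n| = fV + V²/R  →  V² + fR·V − fR·V_g = 0
With fR = 1.25×10⁻⁴ × 709×10³ m = 88.6 m/s:
V = [−fR + √((fR)² + 4 fR V_g)]/2 = [−88.6 + √(88.6² + 4×88.6×37)]/2 = 28.1 m/s
Subgeostrophic (V < V_g = 37 m/s), as expected around a low.
Converting: 28.1 m/s × 3.6 = 101 km/h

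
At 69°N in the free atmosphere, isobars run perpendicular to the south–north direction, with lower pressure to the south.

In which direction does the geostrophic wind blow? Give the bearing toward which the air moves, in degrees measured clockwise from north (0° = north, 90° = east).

The pressure-gradient force points toward the south (bearing 180°).
Geostrophic balance: in the Northern Hemisphere the Coriolis force deflects motion to the right, so the geostrophic wind blows 90° to the right of the pressure-gradient force (low pressure on the left).
Rotating 180° by 90° clockwise gives 270° — the wind blows toward the west.

270°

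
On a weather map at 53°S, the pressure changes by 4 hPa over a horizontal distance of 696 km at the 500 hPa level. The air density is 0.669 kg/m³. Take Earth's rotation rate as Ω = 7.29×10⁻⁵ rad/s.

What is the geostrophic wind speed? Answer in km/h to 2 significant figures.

Coriolis parameter at 53°S:
f = 2Ω sin φ = 2 × 7.29×10⁻⁵ × sin 53° = 1.16×10⁻⁴ s⁻¹
Pressure gradient: |∂P/∂n| = 400 Pa / 696000 m = 5.75×10⁻⁴ Pa/m
Geostrophic balance (pressure-gradient force = Coriolis force):
V_g = (1/(fρ)) |∂P/∂n| = 5.75×10⁻⁴ / (1.16×10⁻⁴ × 0.669) = 7.38 m/s
Converting: 7.38 m/s × 3.6 = 27 km/h

27 km/h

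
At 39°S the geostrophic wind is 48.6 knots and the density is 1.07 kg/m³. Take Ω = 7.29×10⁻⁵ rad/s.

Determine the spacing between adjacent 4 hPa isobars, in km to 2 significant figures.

160 km

Coriolis parameter at 39°S:
f = 2Ω sin φ = 2 × 7.29×10⁻⁵ × sin 39° = 9.18×10⁻⁵ s⁻¹
Wind speed in SI: 48.6 knots = 25.0 m/s
Geostrophic balance rearranged: |∂P/∂n| = f ρ V_g
|∂P/∂n| = 9.18×10⁻⁵ × 1.07 × 25.0 = 2.45×10⁻³ Pa/m
Isobar spacing: Δn = ΔP/|∂P/∂n| = 400 Pa / 2.45×10⁻³ Pa/m = 162957 m ≈ 160 km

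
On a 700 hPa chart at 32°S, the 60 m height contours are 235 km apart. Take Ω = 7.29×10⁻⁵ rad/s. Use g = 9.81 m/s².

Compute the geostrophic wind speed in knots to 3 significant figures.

Coriolis parameter at 32°S:
f = 2Ω sin φ = 2 × 7.29×10⁻⁵ × sin 32° = 7.73×10⁻⁵ s⁻¹
Height gradient: |∂Z/∂n| = 60 m / 235000 m = 2.55×10⁻⁴
On a pressure surface, geostrophic balance gives V_g = (g/f)|∂Z/∂n|:
V_g = 9.81 × 2.55×10⁻⁴ / 7.73×10⁻⁵ = 32.4 m/s
Converting: 32.4 m/s × 1.944 = 63.0 knots

63.0 knots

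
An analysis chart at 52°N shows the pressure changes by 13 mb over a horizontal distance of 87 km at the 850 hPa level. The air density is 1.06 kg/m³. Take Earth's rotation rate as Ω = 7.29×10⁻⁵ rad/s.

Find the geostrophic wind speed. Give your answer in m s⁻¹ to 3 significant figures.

123 m s⁻¹

Coriolis parameter at 52°N:
f = 2Ω sin φ = 2 × 7.29×10⁻⁵ × sin 52° = 1.15×10⁻⁴ s⁻¹
Pressure gradient: |∂P/∂n| = 1300 Pa / 87000 m = 1.49×10⁻² Pa/m
Geostrophic balance (pressure-gradient force = Coriolis force):
V_g = (1/(fρ)) |∂P/∂n| = 1.49×10⁻² / (1.15×10⁻⁴ × 1.06) = 123 m/s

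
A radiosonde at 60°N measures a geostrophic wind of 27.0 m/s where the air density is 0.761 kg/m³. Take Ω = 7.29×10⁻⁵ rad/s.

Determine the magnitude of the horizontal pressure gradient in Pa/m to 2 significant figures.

Coriolis parameter at 60°N:
f = 2Ω sin φ = 2 × 7.29×10⁻⁵ × sin 60° = 1.26×10⁻⁴ s⁻¹
Geostrophic balance rearranged: |∂P/∂n| = f ρ V_g
|∂P/∂n| = 1.26×10⁻⁴ × 0.761 × 27.0 = 2.59×10⁻³ Pa/m

2.6×10⁻³ Pa/m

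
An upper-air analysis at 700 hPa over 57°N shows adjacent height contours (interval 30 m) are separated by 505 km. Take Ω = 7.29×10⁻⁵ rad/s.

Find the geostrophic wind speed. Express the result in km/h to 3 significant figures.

17.2 km/h

Coriolis parameter at 57°N:
f = 2Ω sin φ = 2 × 7.29×10⁻⁵ × sin 57° = 1.22×10⁻⁴ s⁻¹
Height gradient: |∂Z/∂n| = 30 m / 505000 m = 5.94×10⁻⁵
On a pressure surface, geostrophic balance gives V_g = (g/f)|∂Z/∂n|:
V_g = 9.81 × 5.94×10⁻⁵ / 1.22×10⁻⁴ = 4.77 m/s
Converting: 4.77 m/s × 3.6 = 17.2 km/h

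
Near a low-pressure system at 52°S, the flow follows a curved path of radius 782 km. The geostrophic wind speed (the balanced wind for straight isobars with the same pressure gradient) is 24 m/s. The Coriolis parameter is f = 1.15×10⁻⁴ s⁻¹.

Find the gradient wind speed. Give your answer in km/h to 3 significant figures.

Around a low, centrifugal force acts outward with Coriolis, so pressure-gradient force balances both:
(1/ρ)|∂P/∂n| = fV + V²/R  →  V² + fR·V − fR·V_g = 0
With fR = 1.15×10⁻⁴ × 782×10³ m = 89.9 m/s:
V = [−fR + √((fR)² + 4 fR V_g)]/2 = [−89.9 + √(89.9² + 4×89.9×24)]/2 = 19.7 m/s
Subgeostrophic (V < V_g = 24 m/s), as expected around a low.
Converting: 19.7 m/s × 3.6 = 70.9 km/h

70.9 km/h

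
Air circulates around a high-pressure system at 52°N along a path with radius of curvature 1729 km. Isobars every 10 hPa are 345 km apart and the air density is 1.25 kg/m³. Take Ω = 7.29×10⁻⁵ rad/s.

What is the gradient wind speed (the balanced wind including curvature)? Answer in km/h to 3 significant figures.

82.1 km/h

Coriolis parameter at 52°N:
f = 2Ω sin φ = 2 × 7.29×10⁻⁵ × sin 52° = 1.15×10⁻⁴ s⁻¹
Pressure gradient: |∂P/∂n| = 1000 Pa / 345000 m = 2.90×10⁻³ Pa/m
Geostrophic speed: V_g = |∂P/∂n|/(fρ) = 2.90×10⁻³/(1.15×10⁻⁴ × 1.25) = 20.2 m/s
Around a high, pressure-gradient force acts outward with centrifugal, so Coriolis balances both:
fV = (1/ρ)|∂P/∂n| + V²/R  →  V² − fR·V + fR·V_g = 0
With fR = 1.15×10⁻⁴ × 1729×10³ m = 199 m/s:
V = [fR − √((fR)² − 4 fR V_g)]/2 = [199 − √(199² − 4×199×20.2)]/2 = 22.8 m/s
Supergeostrophic (V > V_g = 20.2 m/s), as expected around a high.
Converting: 22.8 m/s × 3.6 = 82.1 km/h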